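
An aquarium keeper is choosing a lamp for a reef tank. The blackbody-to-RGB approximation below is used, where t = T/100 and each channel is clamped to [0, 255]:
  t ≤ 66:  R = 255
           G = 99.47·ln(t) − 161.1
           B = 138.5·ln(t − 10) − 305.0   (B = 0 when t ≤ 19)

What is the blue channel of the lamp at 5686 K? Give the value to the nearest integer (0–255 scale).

t = 5686/100 = 56.86; the t ≤ 66 branch applies.
B = 138.5·ln(56.86 − 10) − 305.0 = 138.5·ln 46.86 − 305.0 = 138.5·3.8472 − 305.0 = 227.832.
Rounded: 228.

228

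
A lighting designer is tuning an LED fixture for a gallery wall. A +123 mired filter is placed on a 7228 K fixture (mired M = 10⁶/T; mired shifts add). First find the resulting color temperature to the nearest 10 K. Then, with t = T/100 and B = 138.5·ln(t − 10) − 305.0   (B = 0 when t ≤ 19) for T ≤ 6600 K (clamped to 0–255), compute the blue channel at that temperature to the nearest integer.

158

M_in = 10⁶/7228 = 138.35; M_out = 138.35 + (+123) = 261.35.
T_out = 10⁶/261.35 = 3826.3 K → 3830 K; t = 38.3.
B = 138.5·ln(38.3 − 10) − 305.0 = 138.5·ln 28.3 − 305.0 = 138.5·3.3429 − 305.0 = 157.986.
Rounded: 158.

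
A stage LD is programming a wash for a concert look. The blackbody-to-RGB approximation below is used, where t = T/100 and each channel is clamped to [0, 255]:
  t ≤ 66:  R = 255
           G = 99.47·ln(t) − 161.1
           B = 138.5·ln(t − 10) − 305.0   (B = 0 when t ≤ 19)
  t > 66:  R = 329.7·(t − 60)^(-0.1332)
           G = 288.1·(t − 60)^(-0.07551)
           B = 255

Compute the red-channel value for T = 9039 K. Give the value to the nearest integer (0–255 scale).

209

t = 9039/100 = 90.39; the t > 66 branch applies.
R = 329.7·(90.39 − 60)^(-0.1332) = 329.7·30.39^(-0.1332) = 329.7·0.63460 = 209.228.
Rounded: 209.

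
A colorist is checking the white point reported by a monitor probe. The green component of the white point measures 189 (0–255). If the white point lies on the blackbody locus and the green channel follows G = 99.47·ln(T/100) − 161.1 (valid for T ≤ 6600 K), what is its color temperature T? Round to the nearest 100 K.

ln t = (189 + 161.1) / 99.47 = 3.5197.
t = e^3.5197 = 33.773.
T = 100·t = 3377 K → 3400 K to the nearest 100 K.

3400 K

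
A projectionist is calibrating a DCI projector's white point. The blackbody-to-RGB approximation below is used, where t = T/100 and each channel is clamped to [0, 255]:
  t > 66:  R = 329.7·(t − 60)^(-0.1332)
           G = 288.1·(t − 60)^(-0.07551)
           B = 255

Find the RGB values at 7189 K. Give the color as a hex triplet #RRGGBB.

t = 7189/100 = 71.89; the t > 66 branch applies.
R = 329.7·(71.89 − 60)^(-0.1332) = 329.7·11.89^(-0.1332) = 329.7·0.71909 = 237.085.
G = 288.1·(71.89 − 60)^(-0.07551) = 288.1·11.89^(-0.07551) = 288.1·0.82949 = 238.977.
B = 255 by definition for t > 66.
Rounded: (237, 239, 255).
In hex: #EDEFFF.

#EDEFFF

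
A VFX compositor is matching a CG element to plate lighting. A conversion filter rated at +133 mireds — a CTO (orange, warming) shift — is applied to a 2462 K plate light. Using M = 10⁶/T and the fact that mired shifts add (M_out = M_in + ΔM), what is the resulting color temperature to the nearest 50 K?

M_in = 10⁶/2462 = 406.17 mireds.
M_out = 406.17 + (+133) = 539.17 mireds.
T_out = 10⁶/539.17 = 1854.7 K → 1850 K.

1850 K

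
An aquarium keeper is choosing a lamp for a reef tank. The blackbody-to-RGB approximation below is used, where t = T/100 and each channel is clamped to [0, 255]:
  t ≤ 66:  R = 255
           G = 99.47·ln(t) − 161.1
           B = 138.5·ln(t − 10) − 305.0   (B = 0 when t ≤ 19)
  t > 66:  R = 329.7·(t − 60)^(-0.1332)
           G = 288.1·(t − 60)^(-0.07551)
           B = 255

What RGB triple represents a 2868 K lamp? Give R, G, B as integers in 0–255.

R=255, G=173, B=100

t = 2868/100 = 28.68; the t ≤ 66 branch applies.
R = 255 by definition for t ≤ 66.
G = 99.47·ln 28.68 − 161.1 = 99.47·3.3562 − 161.1 = 172.741.
B = 138.5·ln(28.68 − 10) − 305.0 = 138.5·ln 18.68 − 305.0 = 138.5·2.9275 − 305.0 = 100.452.
Rounded: (255, 173, 100).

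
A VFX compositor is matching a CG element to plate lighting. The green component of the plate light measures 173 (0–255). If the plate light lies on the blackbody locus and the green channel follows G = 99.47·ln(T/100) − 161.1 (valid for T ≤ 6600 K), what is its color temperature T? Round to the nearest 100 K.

2900 K

ln t = (173 + 161.1) / 99.47 = 3.3588.
t = e^3.3588 = 28.755.
T = 100·t = 2875 K → 2900 K to the nearest 100 K.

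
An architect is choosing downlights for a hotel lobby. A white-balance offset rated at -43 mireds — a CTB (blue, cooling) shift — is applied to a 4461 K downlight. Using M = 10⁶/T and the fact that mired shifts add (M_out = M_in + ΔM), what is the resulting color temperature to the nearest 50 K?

5500 K

M_in = 10⁶/4461 = 224.16 mireds.
M_out = 224.16 + (-43) = 181.16 mireds.
T_out = 10⁶/181.16 = 5519.8 K → 5500 K.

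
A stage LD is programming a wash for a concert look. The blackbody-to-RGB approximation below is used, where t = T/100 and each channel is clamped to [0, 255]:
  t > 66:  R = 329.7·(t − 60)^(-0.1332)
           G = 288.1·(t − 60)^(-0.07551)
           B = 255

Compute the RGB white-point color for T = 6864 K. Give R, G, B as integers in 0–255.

R=247, G=245, B=255

t = 6864/100 = 68.64; the t > 66 branch applies.
R = 329.7·(68.64 − 60)^(-0.1332) = 329.7·8.64^(-0.1332) = 329.7·0.75034 = 247.386.
G = 288.1·(68.64 − 60)^(-0.07551) = 288.1·8.64^(-0.07551) = 288.1·0.84974 = 244.809.
B = 255 by definition for t > 66.
Rounded: (247, 245, 255).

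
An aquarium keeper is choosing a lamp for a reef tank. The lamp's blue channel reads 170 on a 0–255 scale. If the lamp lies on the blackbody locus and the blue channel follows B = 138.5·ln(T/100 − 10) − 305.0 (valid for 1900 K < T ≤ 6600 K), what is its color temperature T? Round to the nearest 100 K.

4100 K

ln(t − 10) = (170 + 305.0) / 138.5 = 3.4296.
t − 10 = e^3.4296 = 30.864, so t = 40.864.
T = 100·t = 4086 K → 4100 K to the nearest 100 K.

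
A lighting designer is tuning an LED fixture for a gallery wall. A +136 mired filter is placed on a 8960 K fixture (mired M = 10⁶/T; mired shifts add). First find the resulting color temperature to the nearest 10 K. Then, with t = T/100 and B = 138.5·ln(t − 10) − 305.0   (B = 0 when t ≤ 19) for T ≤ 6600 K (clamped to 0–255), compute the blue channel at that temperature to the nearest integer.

168

M_in = 10⁶/8960 = 111.61; M_out = 111.61 + (+136) = 247.61.
T_out = 10⁶/247.61 = 4038.7 K → 4040 K; t = 40.4.
B = 138.5·ln(40.4 − 10) − 305.0 = 138.5·ln 30.4 − 305.0 = 138.5·3.4144 − 305.0 = 167.900.
Rounded: 168.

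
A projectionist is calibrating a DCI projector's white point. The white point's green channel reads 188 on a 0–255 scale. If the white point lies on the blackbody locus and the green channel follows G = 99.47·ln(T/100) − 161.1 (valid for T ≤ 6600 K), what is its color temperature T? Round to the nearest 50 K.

ln t = (188 + 161.1) / 99.47 = 3.5096.
t = e^3.5096 = 33.435.
T = 100·t = 3343 K → 3350 K to the nearest 50 K.

3350 K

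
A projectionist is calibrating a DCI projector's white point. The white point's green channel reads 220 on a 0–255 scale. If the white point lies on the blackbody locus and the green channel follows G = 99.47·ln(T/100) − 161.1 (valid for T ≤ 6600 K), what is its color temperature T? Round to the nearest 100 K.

4600 K

ln t = (220 + 161.1) / 99.47 = 3.8313.
t = e^3.8313 = 46.123.
T = 100·t = 4612 K → 4600 K to the nearest 100 K.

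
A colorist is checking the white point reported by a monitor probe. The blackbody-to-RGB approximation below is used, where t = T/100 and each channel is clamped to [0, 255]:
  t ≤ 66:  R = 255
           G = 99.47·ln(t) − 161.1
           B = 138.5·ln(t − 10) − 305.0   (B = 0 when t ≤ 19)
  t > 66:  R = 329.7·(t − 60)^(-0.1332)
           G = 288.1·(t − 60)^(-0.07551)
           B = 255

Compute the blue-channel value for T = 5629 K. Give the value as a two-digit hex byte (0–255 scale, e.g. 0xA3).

t = 5629/100 = 56.29; the t ≤ 66 branch applies.
B = 138.5·ln(56.29 − 10) − 305.0 = 138.5·ln 46.29 − 305.0 = 138.5·3.8349 − 305.0 = 226.137.
Rounded: 226; in hex, 0xE2.

0xE2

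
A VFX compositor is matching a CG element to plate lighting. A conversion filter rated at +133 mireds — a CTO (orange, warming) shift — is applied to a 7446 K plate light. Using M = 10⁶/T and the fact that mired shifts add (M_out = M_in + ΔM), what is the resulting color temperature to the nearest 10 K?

M_in = 10⁶/7446 = 134.30 mireds.
M_out = 134.30 + (+133) = 267.30 mireds.
T_out = 10⁶/267.30 = 3741.1 K → 3740 K.

3740 K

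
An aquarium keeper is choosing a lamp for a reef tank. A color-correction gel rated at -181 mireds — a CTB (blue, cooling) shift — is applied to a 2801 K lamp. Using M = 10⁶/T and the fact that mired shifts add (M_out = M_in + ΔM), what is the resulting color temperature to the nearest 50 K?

5700 K

M_in = 10⁶/2801 = 357.02 mireds.
M_out = 357.02 + (-181) = 176.02 mireds.
T_out = 10⁶/176.02 = 5681.3 K → 5700 K.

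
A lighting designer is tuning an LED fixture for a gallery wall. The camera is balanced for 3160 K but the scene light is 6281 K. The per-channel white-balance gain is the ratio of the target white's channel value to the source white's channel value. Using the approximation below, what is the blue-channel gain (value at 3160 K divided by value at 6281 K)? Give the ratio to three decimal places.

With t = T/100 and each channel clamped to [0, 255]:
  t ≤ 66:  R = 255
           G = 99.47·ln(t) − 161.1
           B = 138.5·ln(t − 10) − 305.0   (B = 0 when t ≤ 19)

0.493

At 6281 K (t = 62.81):
  B = 138.5·ln(62.81 − 10) − 305.0 = 138.5·ln 52.81 − 305.0 = 138.5·3.9667 − 305.0 = 244.388.
At 3160 K (t = 31.6):
  B = 138.5·ln(31.6 − 10) − 305.0 = 138.5·ln 21.6 − 305.0 = 138.5·3.0727 − 305.0 = 120.568.
Gain = 120.568 / 244.388 = 0.4933 → 0.493.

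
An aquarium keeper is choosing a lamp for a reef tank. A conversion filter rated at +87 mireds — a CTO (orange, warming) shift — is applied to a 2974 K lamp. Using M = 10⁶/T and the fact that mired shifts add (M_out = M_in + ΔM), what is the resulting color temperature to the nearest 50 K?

M_in = 10⁶/2974 = 336.25 mireds.
M_out = 336.25 + (+87) = 423.25 mireds.
T_out = 10⁶/423.25 = 2362.7 K → 2350 K.

2350 K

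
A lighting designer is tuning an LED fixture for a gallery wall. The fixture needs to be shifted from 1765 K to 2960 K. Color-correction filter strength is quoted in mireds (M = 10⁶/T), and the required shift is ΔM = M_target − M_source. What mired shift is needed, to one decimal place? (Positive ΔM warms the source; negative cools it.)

-228.7 mireds

M_source = 10⁶/1765 = 566.572; M_target = 10⁶/2960 = 337.838.
ΔM = 337.838 − 566.572 = -228.734 → -228.7 mireds, a cooling shift.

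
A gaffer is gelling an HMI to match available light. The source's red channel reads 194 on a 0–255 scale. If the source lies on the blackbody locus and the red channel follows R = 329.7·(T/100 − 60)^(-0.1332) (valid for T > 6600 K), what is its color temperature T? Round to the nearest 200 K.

(t − 60)^(-0.1332) = 194/329.7 = 0.58841.
t − 60 = 0.58841^(1/-0.1332) = 0.58841^(-7.508) = 53.593, so t = 113.593.
T = 100·t = 11359 K → 11400 K to the nearest 200 K.

11400 K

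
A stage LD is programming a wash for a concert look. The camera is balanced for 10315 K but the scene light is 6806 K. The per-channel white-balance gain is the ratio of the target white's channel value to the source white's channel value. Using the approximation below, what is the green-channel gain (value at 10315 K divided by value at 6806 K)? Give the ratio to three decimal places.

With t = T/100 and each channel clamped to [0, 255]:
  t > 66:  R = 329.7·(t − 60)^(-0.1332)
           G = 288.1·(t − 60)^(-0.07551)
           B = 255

At 6806 K (t = 68.06):
  G = 288.1·(68.06 − 60)^(-0.07551) = 288.1·8.06^(-0.07551) = 288.1·0.85421 = 246.097.
At 10315 K (t = 103.15):
  G = 288.1·(103.15 − 60)^(-0.07551) = 288.1·43.15^(-0.07551) = 288.1·0.75256 = 216.813.
Gain = 216.813 / 246.097 = 0.8810 → 0.881.

0.881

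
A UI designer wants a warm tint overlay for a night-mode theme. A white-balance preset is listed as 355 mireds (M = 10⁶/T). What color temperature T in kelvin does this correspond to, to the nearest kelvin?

T = 10⁶ / 355 = 2816.90 K → 2817 K.

2817 K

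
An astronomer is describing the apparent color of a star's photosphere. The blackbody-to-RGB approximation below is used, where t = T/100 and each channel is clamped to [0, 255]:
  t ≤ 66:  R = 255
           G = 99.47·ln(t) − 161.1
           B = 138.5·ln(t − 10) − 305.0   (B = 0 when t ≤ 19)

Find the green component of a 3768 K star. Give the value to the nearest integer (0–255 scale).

t = 3768/100 = 37.68; the t ≤ 66 branch applies.
G = 99.47·ln 37.68 − 161.1 = 99.47·3.6291 − 161.1 = 199.890.
Rounded: 200.

200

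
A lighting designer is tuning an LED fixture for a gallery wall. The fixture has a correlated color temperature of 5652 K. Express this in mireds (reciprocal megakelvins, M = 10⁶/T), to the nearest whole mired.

177 mireds

M = 10⁶ / 5652 = 176.929 → 177 mireds.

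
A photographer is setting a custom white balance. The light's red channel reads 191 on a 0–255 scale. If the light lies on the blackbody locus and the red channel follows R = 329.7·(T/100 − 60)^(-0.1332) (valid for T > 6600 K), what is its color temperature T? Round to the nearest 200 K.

12000 K

(t − 60)^(-0.1332) = 191/329.7 = 0.57931.
t − 60 = 0.57931^(1/-0.1332) = 0.57931^(-7.508) = 60.245, so t = 120.245.
T = 100·t = 12025 K → 12000 K to the nearest 200 K.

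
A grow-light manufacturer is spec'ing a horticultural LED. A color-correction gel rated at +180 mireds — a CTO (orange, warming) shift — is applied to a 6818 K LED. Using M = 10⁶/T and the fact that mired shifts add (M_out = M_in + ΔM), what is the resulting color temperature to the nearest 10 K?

M_in = 10⁶/6818 = 146.67 mireds.
M_out = 146.67 + (+180) = 326.67 mireds.
T_out = 10⁶/326.67 = 3061.2 K → 3060 K.

3060 K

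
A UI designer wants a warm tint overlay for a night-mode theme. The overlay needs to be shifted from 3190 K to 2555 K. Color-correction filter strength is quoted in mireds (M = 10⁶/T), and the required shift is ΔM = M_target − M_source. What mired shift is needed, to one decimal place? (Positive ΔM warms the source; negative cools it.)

+77.9 mireds

M_source = 10⁶/3190 = 313.480; M_target = 10⁶/2555 = 391.389.
ΔM = 391.389 − 313.480 = 77.910 → +77.9 mireds, a warming shift.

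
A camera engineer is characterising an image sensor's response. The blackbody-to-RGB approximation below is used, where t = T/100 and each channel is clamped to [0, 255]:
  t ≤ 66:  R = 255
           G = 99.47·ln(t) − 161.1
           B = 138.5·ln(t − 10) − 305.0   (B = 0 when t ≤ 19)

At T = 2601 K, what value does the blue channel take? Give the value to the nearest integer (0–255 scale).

t = 2601/100 = 26.01; the t ≤ 66 branch applies.
B = 138.5·ln(26.01 − 10) − 305.0 = 138.5·ln 16.01 − 305.0 = 138.5·2.7732 − 305.0 = 79.090.
Rounded: 79.

79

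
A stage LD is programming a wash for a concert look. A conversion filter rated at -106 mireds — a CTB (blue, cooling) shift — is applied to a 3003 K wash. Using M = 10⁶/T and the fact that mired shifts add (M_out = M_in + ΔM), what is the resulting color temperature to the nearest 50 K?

M_in = 10⁶/3003 = 333.00 mireds.
M_out = 333.00 + (-106) = 227.00 mireds.
T_out = 10⁶/227.00 = 4405.3 K → 4400 K.

4400 K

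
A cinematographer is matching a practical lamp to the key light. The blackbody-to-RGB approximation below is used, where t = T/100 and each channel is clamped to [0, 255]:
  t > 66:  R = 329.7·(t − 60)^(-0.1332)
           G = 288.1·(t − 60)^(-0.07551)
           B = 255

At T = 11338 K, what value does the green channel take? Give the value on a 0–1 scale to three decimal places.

t = 11338/100 = 113.38; the t > 66 branch applies.
G = 288.1·(113.38 − 60)^(-0.07551) = 288.1·53.38^(-0.07551) = 288.1·0.74057 = 213.358.
On a 0–1 scale: 213.358/255 = 0.8367 → 0.837.

0.837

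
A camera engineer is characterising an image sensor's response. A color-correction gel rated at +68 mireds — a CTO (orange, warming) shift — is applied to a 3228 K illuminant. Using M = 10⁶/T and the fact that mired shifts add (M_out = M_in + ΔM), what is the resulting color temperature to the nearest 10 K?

M_in = 10⁶/3228 = 309.79 mireds.
M_out = 309.79 + (+68) = 377.79 mireds.
T_out = 10⁶/377.79 = 2647.0 K → 2650 K.

2650 K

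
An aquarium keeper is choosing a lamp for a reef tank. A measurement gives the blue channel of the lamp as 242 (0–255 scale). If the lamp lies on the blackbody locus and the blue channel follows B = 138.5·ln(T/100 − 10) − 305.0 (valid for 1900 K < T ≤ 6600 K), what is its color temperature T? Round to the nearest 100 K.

6200 K

ln(t − 10) = (242 + 305.0) / 138.5 = 3.9495.
t − 10 = e^3.9495 = 51.907, so t = 61.907.
T = 100·t = 6191 K → 6200 K to the nearest 100 K.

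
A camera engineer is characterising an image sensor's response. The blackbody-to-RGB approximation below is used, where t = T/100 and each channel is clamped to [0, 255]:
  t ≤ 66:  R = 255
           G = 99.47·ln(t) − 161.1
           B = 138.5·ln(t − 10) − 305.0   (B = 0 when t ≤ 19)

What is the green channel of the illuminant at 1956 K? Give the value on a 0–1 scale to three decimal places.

t = 1956/100 = 19.56; the t ≤ 66 branch applies.
G = 99.47·ln 19.56 − 161.1 = 99.47·2.9735 − 161.1 = 134.673.
On a 0–1 scale: 134.673/255 = 0.5281 → 0.528.

0.528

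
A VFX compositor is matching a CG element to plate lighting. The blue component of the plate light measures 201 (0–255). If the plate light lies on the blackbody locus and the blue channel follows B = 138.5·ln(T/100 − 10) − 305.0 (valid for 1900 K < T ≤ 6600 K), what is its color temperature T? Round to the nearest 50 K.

ln(t − 10) = (201 + 305.0) / 138.5 = 3.6534.
t − 10 = e^3.6534 = 38.607, so t = 48.607.
T = 100·t = 4861 K → 4850 K to the nearest 50 K.

4850 K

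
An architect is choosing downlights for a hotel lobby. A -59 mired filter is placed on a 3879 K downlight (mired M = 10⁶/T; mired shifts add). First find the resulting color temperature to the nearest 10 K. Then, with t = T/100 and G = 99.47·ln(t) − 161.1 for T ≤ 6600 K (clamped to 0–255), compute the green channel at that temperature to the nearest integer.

M_in = 10⁶/3879 = 257.80; M_out = 257.80 + (-59) = 198.80.
T_out = 10⁶/198.80 = 5030.2 K → 5030 K; t = 50.3.
G = 99.47·ln 50.3 − 161.1 = 99.47·3.9180 − 161.1 = 228.624.
Rounded: 229.

229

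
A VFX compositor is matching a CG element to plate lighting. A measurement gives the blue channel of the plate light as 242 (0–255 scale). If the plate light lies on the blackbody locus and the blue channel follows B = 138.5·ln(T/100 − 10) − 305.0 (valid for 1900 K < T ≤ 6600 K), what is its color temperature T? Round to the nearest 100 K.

ln(t − 10) = (242 + 305.0) / 138.5 = 3.9495.
t − 10 = e^3.9495 = 51.907, so t = 61.907.
T = 100·t = 6191 K → 6200 K to the nearest 100 K.

6200 K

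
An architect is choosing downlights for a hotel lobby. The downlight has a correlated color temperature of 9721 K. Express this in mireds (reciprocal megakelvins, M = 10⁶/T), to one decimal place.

M = 10⁶ / 9721 = 102.870 → 102.9 mireds.

102.9 mireds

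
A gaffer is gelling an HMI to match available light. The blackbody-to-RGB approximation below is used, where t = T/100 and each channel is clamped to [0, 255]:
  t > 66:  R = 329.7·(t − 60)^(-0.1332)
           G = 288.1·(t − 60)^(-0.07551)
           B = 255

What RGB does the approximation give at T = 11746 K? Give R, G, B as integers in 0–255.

t = 11746/100 = 117.46; the t > 66 branch applies.
R = 329.7·(117.46 − 60)^(-0.1332) = 329.7·57.46^(-0.1332) = 329.7·0.58298 = 192.208.
G = 288.1·(117.46 − 60)^(-0.07551) = 288.1·57.46^(-0.07551) = 288.1·0.73646 = 212.175.
B = 255 by definition for t > 66.
Rounded: (192, 212, 255).

R=192, G=212, B=255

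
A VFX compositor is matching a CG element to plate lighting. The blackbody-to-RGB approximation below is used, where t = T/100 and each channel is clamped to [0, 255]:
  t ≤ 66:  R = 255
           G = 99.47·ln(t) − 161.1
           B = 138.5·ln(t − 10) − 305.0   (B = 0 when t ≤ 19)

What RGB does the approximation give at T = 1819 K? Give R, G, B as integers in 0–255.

R=255, G=127, B=0

t = 1819/100 = 18.19; the t ≤ 66 branch applies.
R = 255 by definition for t ≤ 66.
G = 99.47·ln 18.19 − 161.1 = 99.47·2.9009 − 161.1 = 127.450.
t = 18.19 ≤ 19, so B = 0.
Rounded: (255, 127, 0).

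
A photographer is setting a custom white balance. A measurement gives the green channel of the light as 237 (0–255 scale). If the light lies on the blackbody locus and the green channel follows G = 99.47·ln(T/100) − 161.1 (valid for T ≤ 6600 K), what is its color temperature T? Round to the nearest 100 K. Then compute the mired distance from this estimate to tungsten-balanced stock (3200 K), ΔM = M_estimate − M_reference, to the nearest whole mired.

ln t = (237 + 161.1) / 99.47 = 4.0022.
t = e^4.0022 = 54.719.
T = 100·t = 5472 K → 5500 K to the nearest 100 K.
M_estimate = 10⁶/5500 = 181.82; M_reference = 10⁶/3200 = 312.50.
ΔM = 181.82 − 312.50 = -130.68 → -131 mireds.

-131 mireds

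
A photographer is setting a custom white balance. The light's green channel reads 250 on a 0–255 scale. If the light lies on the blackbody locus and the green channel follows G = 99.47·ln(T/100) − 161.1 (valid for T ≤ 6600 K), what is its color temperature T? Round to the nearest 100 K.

6200 K

ln t = (250 + 161.1) / 99.47 = 4.1329.
t = e^4.1329 = 62.359.
T = 100·t = 6236 K → 6200 K to the nearest 100 K.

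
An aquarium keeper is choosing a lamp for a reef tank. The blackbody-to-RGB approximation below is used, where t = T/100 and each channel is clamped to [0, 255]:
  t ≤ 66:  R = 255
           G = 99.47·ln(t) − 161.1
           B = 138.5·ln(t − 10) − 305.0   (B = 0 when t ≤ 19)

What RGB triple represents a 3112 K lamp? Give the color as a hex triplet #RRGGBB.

t = 3112/100 = 31.12; the t ≤ 66 branch applies.
R = 255 by definition for t ≤ 66.
G = 99.47·ln 31.12 − 161.1 = 99.47·3.4379 − 161.1 = 180.863.
B = 138.5·ln(31.12 − 10) − 305.0 = 138.5·ln 21.12 − 305.0 = 138.5·3.0502 − 305.0 = 117.456.
Rounded: (255, 181, 117).
In hex: #FFB575.

#FFB575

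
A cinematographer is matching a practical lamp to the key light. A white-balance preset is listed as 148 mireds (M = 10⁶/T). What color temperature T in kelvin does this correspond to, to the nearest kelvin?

6757 K

T = 10⁶ / 148 = 6756.76 K → 6757 K.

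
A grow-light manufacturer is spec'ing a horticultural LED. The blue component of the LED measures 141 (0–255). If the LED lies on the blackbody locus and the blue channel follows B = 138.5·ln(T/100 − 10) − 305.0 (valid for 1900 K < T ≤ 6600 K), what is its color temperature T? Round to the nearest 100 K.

3500 K

ln(t − 10) = (141 + 305.0) / 138.5 = 3.2202.
t − 10 = e^3.2202 = 25.034, so t = 35.034.
T = 100·t = 3503 K → 3500 K to the nearest 100 K.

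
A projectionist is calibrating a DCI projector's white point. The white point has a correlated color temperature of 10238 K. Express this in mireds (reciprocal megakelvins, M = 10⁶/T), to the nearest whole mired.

M = 10⁶ / 10238 = 97.675 → 98 mireds.

98 mireds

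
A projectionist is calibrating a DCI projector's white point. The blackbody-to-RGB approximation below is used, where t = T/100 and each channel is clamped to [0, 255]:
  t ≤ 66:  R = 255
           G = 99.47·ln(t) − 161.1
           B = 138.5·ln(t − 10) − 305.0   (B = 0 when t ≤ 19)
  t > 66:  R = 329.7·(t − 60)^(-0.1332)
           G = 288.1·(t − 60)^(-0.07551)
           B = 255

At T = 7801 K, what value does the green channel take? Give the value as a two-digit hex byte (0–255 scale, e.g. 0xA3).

0xE8

t = 7801/100 = 78.01; the t > 66 branch applies.
G = 288.1·(78.01 − 60)^(-0.07551) = 288.1·18.01^(-0.07551) = 288.1·0.80389 = 231.600.
Rounded: 232; in hex, 0xE8.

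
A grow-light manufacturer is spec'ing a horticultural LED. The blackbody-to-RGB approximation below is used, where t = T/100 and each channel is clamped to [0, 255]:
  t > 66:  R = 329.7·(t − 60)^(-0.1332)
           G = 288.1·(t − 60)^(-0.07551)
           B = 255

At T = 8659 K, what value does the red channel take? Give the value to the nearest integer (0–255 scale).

213

t = 8659/100 = 86.59; the t > 66 branch applies.
R = 329.7·(86.59 − 60)^(-0.1332) = 329.7·26.59^(-0.1332) = 329.7·0.64599 = 212.984.
Rounded: 213.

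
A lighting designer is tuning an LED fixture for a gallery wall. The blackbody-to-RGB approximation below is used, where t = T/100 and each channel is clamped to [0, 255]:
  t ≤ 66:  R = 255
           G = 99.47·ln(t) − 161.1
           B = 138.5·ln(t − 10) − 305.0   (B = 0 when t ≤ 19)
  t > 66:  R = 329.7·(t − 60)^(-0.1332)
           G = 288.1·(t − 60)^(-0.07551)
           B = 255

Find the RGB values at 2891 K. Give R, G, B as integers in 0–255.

t = 2891/100 = 28.91; the t ≤ 66 branch applies.
R = 255 by definition for t ≤ 66.
G = 99.47·ln 28.91 − 161.1 = 99.47·3.3642 − 161.1 = 173.536.
B = 138.5·ln(28.91 − 10) − 305.0 = 138.5·ln 18.91 − 305.0 = 138.5·2.9397 − 305.0 = 102.147.
Rounded: (255, 174, 102).

R=255, G=174, B=102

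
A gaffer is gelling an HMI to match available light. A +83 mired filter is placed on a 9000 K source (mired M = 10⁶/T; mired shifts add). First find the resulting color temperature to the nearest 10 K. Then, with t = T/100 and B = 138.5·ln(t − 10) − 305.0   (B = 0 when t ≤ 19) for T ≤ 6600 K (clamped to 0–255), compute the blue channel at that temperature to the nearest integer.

211

M_in = 10⁶/9000 = 111.11; M_out = 111.11 + (+83) = 194.11.
T_out = 10⁶/194.11 = 5151.7 K → 5150 K; t = 51.5.
B = 138.5·ln(51.5 − 10) − 305.0 = 138.5·ln 41.5 − 305.0 = 138.5·3.7257 − 305.0 = 211.009.
Rounded: 211.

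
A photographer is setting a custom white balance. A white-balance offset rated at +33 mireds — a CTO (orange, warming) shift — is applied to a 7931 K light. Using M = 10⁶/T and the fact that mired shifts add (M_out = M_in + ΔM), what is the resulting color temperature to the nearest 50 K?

6300 K

M_in = 10⁶/7931 = 126.09 mireds.
M_out = 126.09 + (+33) = 159.09 mireds.
T_out = 10⁶/159.09 = 6285.8 K → 6300 K.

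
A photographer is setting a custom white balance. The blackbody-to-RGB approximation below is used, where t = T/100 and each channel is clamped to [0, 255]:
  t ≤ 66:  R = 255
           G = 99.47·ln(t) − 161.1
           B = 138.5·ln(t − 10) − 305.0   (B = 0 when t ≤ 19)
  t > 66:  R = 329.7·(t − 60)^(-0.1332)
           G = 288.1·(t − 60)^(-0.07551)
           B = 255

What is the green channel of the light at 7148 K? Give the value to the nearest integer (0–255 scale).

t = 7148/100 = 71.48; the t > 66 branch applies.
G = 288.1·(71.48 − 60)^(-0.07551) = 288.1·11.48^(-0.07551) = 288.1·0.83169 = 239.611.
Rounded: 240.

240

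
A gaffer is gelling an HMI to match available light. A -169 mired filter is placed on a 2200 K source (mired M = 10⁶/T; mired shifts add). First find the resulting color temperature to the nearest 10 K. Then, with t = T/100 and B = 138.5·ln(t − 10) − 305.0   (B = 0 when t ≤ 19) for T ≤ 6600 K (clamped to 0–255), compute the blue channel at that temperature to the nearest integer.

M_in = 10⁶/2200 = 454.55; M_out = 454.55 + (-169) = 285.55.
T_out = 10⁶/285.55 = 3502.1 K → 3500 K; t = 35.
B = 138.5·ln(35 − 10) − 305.0 = 138.5·ln 25 − 305.0 = 138.5·3.2189 − 305.0 = 140.814.
Rounded: 141.

141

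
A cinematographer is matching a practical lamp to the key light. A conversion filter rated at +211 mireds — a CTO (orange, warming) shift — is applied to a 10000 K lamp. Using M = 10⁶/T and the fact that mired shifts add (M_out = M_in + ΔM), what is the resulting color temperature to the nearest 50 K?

3200 K

M_in = 10⁶/10000 = 100.00 mireds.
M_out = 100.00 + (+211) = 311.00 mireds.
T_out = 10⁶/311.00 = 3215.4 K → 3200 K.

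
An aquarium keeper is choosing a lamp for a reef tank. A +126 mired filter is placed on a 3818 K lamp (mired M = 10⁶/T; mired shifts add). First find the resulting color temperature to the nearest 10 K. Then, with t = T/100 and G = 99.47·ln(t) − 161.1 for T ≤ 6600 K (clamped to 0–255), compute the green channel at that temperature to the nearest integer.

M_in = 10⁶/3818 = 261.92; M_out = 261.92 + (+126) = 387.92.
T_out = 10⁶/387.92 = 2577.9 K → 2580 K; t = 25.8.
G = 99.47·ln 25.8 − 161.1 = 99.47·3.2504 − 161.1 = 162.215.
Rounded: 162.

162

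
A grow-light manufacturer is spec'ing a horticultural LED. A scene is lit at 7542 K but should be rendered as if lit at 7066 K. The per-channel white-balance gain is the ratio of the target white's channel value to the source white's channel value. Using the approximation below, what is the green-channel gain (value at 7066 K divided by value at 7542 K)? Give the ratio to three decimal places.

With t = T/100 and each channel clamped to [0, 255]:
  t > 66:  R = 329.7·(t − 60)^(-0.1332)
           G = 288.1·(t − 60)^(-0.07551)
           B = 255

At 7542 K (t = 75.42):
  G = 288.1·(75.42 − 60)^(-0.07551) = 288.1·15.42^(-0.07551) = 288.1·0.81337 = 234.332.
At 7066 K (t = 70.66):
  G = 288.1·(70.66 − 60)^(-0.07551) = 288.1·10.66^(-0.07551) = 288.1·0.83636 = 240.956.
Gain = 240.956 / 234.332 = 1.0283 → 1.028.

1.028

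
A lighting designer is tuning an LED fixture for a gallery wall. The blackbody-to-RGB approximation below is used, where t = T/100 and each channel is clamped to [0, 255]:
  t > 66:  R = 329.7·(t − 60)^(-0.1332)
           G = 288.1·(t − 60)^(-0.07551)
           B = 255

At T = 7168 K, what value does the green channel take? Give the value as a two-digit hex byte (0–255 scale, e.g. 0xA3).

t = 7168/100 = 71.68; the t > 66 branch applies.
G = 288.1·(71.68 − 60)^(-0.07551) = 288.1·11.68^(-0.07551) = 288.1·0.83061 = 239.299.
Rounded: 239; in hex, 0xEF.

0xEF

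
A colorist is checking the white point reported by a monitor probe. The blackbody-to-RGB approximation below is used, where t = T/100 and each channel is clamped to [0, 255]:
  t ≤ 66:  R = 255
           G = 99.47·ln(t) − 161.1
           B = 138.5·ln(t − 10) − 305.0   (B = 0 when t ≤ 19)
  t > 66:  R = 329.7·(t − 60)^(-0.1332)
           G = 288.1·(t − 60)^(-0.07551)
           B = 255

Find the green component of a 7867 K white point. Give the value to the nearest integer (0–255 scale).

t = 7867/100 = 78.67; the t > 66 branch applies.
G = 288.1·(78.67 − 60)^(-0.07551) = 288.1·18.67^(-0.07551) = 288.1·0.80171 = 230.972.
Rounded: 231.

231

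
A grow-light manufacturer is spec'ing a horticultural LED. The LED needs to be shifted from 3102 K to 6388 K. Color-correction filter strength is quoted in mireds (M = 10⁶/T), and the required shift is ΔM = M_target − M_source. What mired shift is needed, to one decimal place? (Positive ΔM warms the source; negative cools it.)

-165.8 mireds

M_source = 10⁶/3102 = 322.373; M_target = 10⁶/6388 = 156.544.
ΔM = 156.544 − 322.373 = -165.829 → -165.8 mireds, a cooling shift.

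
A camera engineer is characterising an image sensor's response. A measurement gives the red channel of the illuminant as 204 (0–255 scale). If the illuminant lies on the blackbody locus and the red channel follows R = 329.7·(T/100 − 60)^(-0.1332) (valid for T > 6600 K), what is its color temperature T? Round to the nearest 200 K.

(t − 60)^(-0.1332) = 204/329.7 = 0.61874.
t − 60 = 0.61874^(1/-0.1332) = 0.61874^(-7.508) = 36.748, so t = 96.748.
T = 100·t = 9675 K → 9600 K to the nearest 200 K.

9600 K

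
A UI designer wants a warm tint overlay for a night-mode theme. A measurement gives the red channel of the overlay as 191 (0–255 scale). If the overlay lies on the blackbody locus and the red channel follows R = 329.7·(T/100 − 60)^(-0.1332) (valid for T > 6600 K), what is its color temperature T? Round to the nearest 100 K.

(t − 60)^(-0.1332) = 191/329.7 = 0.57931.
t − 60 = 0.57931^(1/-0.1332) = 0.57931^(-7.508) = 60.245, so t = 120.245.
T = 100·t = 12025 K → 12000 K to the nearest 100 K.

12000 K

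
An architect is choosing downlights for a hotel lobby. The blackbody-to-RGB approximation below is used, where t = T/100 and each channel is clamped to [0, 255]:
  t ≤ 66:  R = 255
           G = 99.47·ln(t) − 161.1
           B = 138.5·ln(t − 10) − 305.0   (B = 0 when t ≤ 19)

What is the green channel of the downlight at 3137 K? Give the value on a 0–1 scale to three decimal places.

0.712

t = 3137/100 = 31.37; the t ≤ 66 branch applies.
G = 99.47·ln 31.37 − 161.1 = 99.47·3.4459 − 161.1 = 181.659.
On a 0–1 scale: 181.659/255 = 0.7124 → 0.712.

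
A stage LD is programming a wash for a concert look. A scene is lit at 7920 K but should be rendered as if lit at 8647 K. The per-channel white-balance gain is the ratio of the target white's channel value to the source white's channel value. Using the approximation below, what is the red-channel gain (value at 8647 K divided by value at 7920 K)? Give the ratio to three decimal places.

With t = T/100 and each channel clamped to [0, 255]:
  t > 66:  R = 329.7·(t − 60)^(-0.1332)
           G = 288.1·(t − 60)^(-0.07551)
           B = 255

At 7920 K (t = 79.2):
  R = 329.7·(79.2 − 60)^(-0.1332) = 329.7·19.2^(-0.1332) = 329.7·0.67463 = 222.425.
At 8647 K (t = 86.47):
  R = 329.7·(86.47 − 60)^(-0.1332) = 329.7·26.47^(-0.1332) = 329.7·0.64638 = 213.112.
Gain = 213.112 / 222.425 = 0.9581 → 0.958.

0.958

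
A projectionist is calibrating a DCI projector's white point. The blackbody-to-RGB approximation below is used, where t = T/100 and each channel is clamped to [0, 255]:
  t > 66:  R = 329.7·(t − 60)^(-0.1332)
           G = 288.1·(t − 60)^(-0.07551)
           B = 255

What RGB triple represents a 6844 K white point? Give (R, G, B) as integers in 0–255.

t = 6844/100 = 68.44; the t > 66 branch applies.
R = 329.7·(68.44 − 60)^(-0.1332) = 329.7·8.44^(-0.1332) = 329.7·0.75268 = 248.159.
G = 288.1·(68.44 − 60)^(-0.07551) = 288.1·8.44^(-0.07551) = 288.1·0.85124 = 245.242.
B = 255 by definition for t > 66.
Rounded: (248, 245, 255).

(248, 245, 255)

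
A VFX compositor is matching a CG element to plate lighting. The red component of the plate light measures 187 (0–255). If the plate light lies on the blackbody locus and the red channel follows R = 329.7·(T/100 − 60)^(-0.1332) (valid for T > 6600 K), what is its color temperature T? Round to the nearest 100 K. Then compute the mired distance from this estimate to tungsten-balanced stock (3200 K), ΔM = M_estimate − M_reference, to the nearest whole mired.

-236 mireds

(t − 60)^(-0.1332) = 187/329.7 = 0.56718.
t − 60 = 0.56718^(1/-0.1332) = 0.56718^(-7.508) = 70.620, so t = 130.620.
T = 100·t = 13062 K → 13100 K to the nearest 100 K.
M_estimate = 10⁶/13100 = 76.34; M_reference = 10⁶/3200 = 312.50.
ΔM = 76.34 − 312.50 = -236.16 → -236 mireds.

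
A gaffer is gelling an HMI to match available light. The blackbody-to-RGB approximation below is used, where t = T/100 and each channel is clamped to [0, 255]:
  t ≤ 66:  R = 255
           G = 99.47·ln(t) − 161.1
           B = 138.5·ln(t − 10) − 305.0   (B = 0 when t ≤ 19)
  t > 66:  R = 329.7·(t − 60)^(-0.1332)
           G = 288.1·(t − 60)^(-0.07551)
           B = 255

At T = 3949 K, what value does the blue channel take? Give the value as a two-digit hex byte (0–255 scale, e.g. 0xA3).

t = 3949/100 = 39.49; the t ≤ 66 branch applies.
B = 138.5·ln(39.49 − 10) − 305.0 = 138.5·ln 29.49 − 305.0 = 138.5·3.3841 − 305.0 = 163.691.
Rounded: 164; in hex, 0xA4.

0xA4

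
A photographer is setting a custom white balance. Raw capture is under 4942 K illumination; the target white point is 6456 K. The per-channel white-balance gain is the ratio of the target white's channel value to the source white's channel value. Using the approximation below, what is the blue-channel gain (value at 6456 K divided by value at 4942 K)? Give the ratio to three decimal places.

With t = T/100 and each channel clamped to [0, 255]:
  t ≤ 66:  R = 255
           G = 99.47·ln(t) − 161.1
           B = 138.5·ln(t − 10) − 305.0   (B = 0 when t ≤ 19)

At 4942 K (t = 49.42):
  B = 138.5·ln(49.42 − 10) − 305.0 = 138.5·ln 39.42 − 305.0 = 138.5·3.6743 − 305.0 = 203.887.
At 6456 K (t = 64.56):
  B = 138.5·ln(64.56 − 10) − 305.0 = 138.5·ln 54.56 − 305.0 = 138.5·3.9993 − 305.0 = 248.903.
Gain = 248.903 / 203.887 = 1.2208 → 1.221.

1.221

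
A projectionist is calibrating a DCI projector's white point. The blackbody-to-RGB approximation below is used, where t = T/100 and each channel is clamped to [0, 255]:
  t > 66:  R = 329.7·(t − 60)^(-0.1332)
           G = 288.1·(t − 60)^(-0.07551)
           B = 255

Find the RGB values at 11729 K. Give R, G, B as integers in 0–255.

t = 11729/100 = 117.29; the t > 66 branch applies.
R = 329.7·(117.29 − 60)^(-0.1332) = 329.7·57.29^(-0.1332) = 329.7·0.58321 = 192.284.
G = 288.1·(117.29 − 60)^(-0.07551) = 288.1·57.29^(-0.07551) = 288.1·0.73663 = 212.222.
B = 255 by definition for t > 66.
Rounded: (192, 212, 255).

R=192, G=212, B=255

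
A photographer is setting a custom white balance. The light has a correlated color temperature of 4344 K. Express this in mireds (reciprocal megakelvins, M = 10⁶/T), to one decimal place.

M = 10⁶ / 4344 = 230.203 → 230.2 mireds.

230.2 mireds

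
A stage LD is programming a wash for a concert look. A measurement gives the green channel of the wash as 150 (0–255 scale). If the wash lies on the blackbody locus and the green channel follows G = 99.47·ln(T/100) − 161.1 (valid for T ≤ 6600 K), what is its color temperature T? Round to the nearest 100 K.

ln t = (150 + 161.1) / 99.47 = 3.1276.
t = e^3.1276 = 22.819.
T = 100·t = 2282 K → 2300 K to the nearest 100 K.

2300 K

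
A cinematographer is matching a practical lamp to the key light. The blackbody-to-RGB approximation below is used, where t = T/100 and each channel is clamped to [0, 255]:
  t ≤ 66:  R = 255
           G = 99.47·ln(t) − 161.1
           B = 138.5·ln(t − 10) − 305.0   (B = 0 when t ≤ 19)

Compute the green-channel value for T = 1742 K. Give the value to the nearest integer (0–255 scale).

t = 1742/100 = 17.42; the t ≤ 66 branch applies.
G = 99.47·ln 17.42 − 161.1 = 99.47·2.8576 − 161.1 = 123.147.
Rounded: 123.

123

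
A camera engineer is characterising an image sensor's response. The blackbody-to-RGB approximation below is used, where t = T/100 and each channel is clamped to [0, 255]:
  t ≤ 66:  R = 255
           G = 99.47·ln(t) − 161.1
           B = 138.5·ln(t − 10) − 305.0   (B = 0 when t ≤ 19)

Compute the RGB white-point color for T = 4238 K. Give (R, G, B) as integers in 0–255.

(255, 212, 177)

t = 4238/100 = 42.38; the t ≤ 66 branch applies.
R = 255 by definition for t ≤ 66.
G = 99.47·ln 42.38 − 161.1 = 99.47·3.7467 − 161.1 = 211.582.
B = 138.5·ln(42.38 − 10) − 305.0 = 138.5·ln 32.38 − 305.0 = 138.5·3.4775 − 305.0 = 176.639.
Rounded: (255, 212, 177).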